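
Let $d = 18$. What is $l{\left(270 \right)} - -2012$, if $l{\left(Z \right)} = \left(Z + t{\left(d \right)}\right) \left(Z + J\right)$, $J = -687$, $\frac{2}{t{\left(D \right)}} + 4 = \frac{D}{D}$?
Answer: $-110300$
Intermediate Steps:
$t{\left(D \right)} = - \frac{2}{3}$ ($t{\left(D \right)} = \frac{2}{-4 + \frac{D}{D}} = \frac{2}{-4 + 1} = \frac{2}{-3} = 2 \left(- \frac{1}{3}\right) = - \frac{2}{3}$)
$l{\left(Z \right)} = \left(-687 + Z\right) \left(- \frac{2}{3} + Z\right)$ ($l{\left(Z \right)} = \left(Z - \frac{2}{3}\right) \left(Z - 687\right) = \left(- \frac{2}{3} + Z\right) \left(-687 + Z\right) = \left(-687 + Z\right) \left(- \frac{2}{3} + Z\right)$)
$l{\left(270 \right)} - -2012 = \left(458 + 270^{2} - 185670\right) - -2012 = \left(458 + 72900 - 185670\right) + 2012 = -112312 + 2012 = -110300$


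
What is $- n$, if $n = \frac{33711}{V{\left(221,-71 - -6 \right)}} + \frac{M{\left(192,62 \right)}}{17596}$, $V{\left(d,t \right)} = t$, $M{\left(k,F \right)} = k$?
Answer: $\frac{148291569}{285935} \approx 518.62$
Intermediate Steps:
$n = - \frac{148291569}{285935}$ ($n = \frac{33711}{-71 - -6} + \frac{192}{17596} = \frac{33711}{-71 + 6} + 192 \cdot \frac{1}{17596} = \frac{33711}{-65} + \frac{48}{4399} = 33711 \left(- \frac{1}{65}\right) + \frac{48}{4399} = - \frac{33711}{65} + \frac{48}{4399} = - \frac{148291569}{285935} \approx -518.62$)
$- n = \left(-1\right) \left(- \frac{148291569}{285935}\right) = \frac{148291569}{285935}$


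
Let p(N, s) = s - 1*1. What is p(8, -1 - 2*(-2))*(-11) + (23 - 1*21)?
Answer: -20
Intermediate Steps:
p(N, s) = -1 + s (p(N, s) = s - 1 = -1 + s)
p(8, -1 - 2*(-2))*(-11) + (23 - 1*21) = (-1 + (-1 - 2*(-2)))*(-11) + (23 - 1*21) = (-1 + (-1 + 4))*(-11) + (23 - 21) = (-1 + 3)*(-11) + 2 = 2*(-11) + 2 = -22 + 2 = -20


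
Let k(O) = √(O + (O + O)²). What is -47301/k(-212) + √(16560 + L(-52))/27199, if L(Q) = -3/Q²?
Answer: -47301*√371/8162 + √44778237/1414348 ≈ -111.62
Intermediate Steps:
L(Q) = -3/Q²
k(O) = √(O + 4*O²) (k(O) = √(O + (2*O)²) = √(O + 4*O²))
-47301/k(-212) + √(16560 + L(-52))/27199 = -47301*√371/8162 + √(16560 - 3/(-52)²)/27199 = -47301*√371/8162 + √(16560 - 3*1/2704)*(1/27199) = -47301*√371/8162 + √(16560 - 3/2704)*(1/27199) = -47301*√371/8162 + √(44778237/2704)*(1/27199) = -47301*√371/8162 + (√44778237/52)*(1/27199) = -47301*√371/8162 + √44778237/1414348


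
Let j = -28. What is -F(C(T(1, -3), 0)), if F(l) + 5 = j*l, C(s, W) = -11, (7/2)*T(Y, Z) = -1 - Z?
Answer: -303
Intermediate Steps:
T(Y, Z) = -2/7 - 2*Z/7 (T(Y, Z) = 2*(-1 - Z)/7 = -2/7 - 2*Z/7)
F(l) = -5 - 28*l
-F(C(T(1, -3), 0)) = -(-5 - 28*(-11)) = -(-5 + 308) = -1*303 = -303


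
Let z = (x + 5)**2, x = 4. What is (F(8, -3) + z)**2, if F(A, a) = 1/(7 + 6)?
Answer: 1110916/169 ≈ 6573.5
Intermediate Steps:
F(A, a) = 1/13
z = 81 (z = (4 + 5)**2 = 9**2 = 81)
(F(8, -3) + z)**2 = (1/13 + 81)**2 = (1054/13)**2 = 1110916/169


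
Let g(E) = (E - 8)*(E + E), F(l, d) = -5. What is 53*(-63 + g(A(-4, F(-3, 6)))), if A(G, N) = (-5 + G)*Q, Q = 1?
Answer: 12879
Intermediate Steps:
A(G, N) = -5 + G (A(G, N) = (-5 + G)*1 = -5 + G)
g(E) = 2*E*(-8 + E) (g(E) = (-8 + E)*(2*E) = 2*E*(-8 + E))
53*(-63 + g(A(-4, F(-3, 6)))) = 53*(-63 + 2*(-5 - 4)*(-8 + (-5 - 4))) = 53*(-63 + 2*(-9)*(-8 - 9)) = 53*(-63 + 2*(-9)*(-17)) = 53*(-63 + 306) = 53*243 = 12879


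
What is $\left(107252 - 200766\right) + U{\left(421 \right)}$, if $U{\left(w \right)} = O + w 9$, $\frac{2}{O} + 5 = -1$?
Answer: $- \frac{269176}{3} \approx -89725.0$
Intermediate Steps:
$O = - \frac{1}{3}$ ($O = \frac{2}{-5 - 1} = \frac{2}{-6} = 2 \left(- \frac{1}{6}\right) = - \frac{1}{3} \approx -0.33333$)
$U{\left(w \right)} = - \frac{1}{3} + 9 w$ ($U{\left(w \right)} = - \frac{1}{3} + w 9 = - \frac{1}{3} + 9 w$)
$\left(107252 - 200766\right) + U{\left(421 \right)} = \left(107252 - 200766\right) + \left(- \frac{1}{3} + 9 \cdot 421\right) = -93514 + \left(- \frac{1}{3} + 3789\right) = -93514 + \frac{11366}{3} = - \frac{269176}{3}$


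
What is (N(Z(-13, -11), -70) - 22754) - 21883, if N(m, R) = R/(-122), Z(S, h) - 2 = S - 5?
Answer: -2722822/61 ≈ -44636.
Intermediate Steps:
Z(S, h) = -3 + S (Z(S, h) = 2 + (S - 5) = 2 + (-5 + S) = -3 + S)
N(m, R) = -R/122 (N(m, R) = R*(-1/122) = -R/122)
(N(Z(-13, -11), -70) - 22754) - 21883 = (-1/122*(-70) - 22754) - 21883 = (35/61 - 22754) - 21883 = -1387959/61 - 21883 = -2722822/61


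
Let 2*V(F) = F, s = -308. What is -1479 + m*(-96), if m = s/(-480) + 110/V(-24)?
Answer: -3303/5 ≈ -660.60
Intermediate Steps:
V(F) = F/2
m = -341/40 (m = -308/(-480) + 110/(((½)*(-24))) = -308*(-1/480) + 110/(-12) = 77/120 + 110*(-1/12) = 77/120 - 55/6 = -341/40 ≈ -8.5250)
-1479 + m*(-96) = -1479 - 341/40*(-96) = -1479 + 4092/5 = -3303/5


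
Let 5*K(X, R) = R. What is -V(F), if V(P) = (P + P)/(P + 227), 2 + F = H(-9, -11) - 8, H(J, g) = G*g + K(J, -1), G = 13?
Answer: 1532/369 ≈ 4.1518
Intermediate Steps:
K(X, R) = R/5
H(J, g) = -⅕ + 13*g (H(J, g) = 13*g + (⅕)*(-1) = 13*g - ⅕ = -⅕ + 13*g)
F = -766/5 (F = -2 + ((-⅕ + 13*(-11)) - 8) = -2 + ((-⅕ - 143) - 8) = -2 + (-716/5 - 8) = -2 - 756/5 = -766/5 ≈ -153.20)
V(P) = 2*P/(227 + P) (V(P) = (2*P)/(227 + P) = 2*P/(227 + P))
-V(F) = -2*(-766)/(5*(227 - 766/5)) = -2*(-766)/(5*369/5) = -2*(-766)*5/(5*369) = -1*(-1532/369) = 1532/369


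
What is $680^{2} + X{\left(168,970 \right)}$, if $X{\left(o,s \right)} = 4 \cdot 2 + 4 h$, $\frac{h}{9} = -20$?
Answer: $461688$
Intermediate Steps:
$h = -180$ ($h = 9 \left(-20\right) = -180$)
$X{\left(o,s \right)} = -712$ ($X{\left(o,s \right)} = 4 \cdot 2 + 4 \left(-180\right) = 8 - 720 = -712$)
$680^{2} + X{\left(168,970 \right)} = 680^{2} - 712 = 462400 - 712 = 461688$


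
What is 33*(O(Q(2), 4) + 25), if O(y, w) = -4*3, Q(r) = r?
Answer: 429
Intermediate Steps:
O(y, w) = -12
33*(O(Q(2), 4) + 25) = 33*(-12 + 25) = 33*13 = 429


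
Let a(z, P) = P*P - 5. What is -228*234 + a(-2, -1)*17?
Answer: -53420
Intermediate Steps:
a(z, P) = -5 + P² (a(z, P) = P² - 5 = -5 + P²)
-228*234 + a(-2, -1)*17 = -228*234 + (-5 + (-1)²)*17 = -53352 + (-5 + 1)*17 = -53352 - 4*17 = -53352 - 68 = -53420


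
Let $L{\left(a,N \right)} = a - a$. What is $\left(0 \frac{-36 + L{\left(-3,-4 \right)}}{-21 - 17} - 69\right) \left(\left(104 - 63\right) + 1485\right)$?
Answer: $-105294$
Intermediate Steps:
$L{\left(a,N \right)} = 0$
$\left(0 \frac{-36 + L{\left(-3,-4 \right)}}{-21 - 17} - 69\right) \left(\left(104 - 63\right) + 1485\right) = \left(0 \frac{-36 + 0}{-21 - 17} - 69\right) \left(\left(104 - 63\right) + 1485\right) = \left(0 \left(- \frac{36}{-38}\right) - 69\right) \left(41 + 1485\right) = \left(0 \left(\left(-36\right) \left(- \frac{1}{38}\right)\right) - 69\right) 1526 = \left(0 \cdot \frac{18}{19} - 69\right) 1526 = \left(0 - 69\right) 1526 = \left(-69\right) 1526 = -105294$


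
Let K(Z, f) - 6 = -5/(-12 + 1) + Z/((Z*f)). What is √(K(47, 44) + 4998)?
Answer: √2422167/22 ≈ 70.742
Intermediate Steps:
K(Z, f) = 71/11 + 1/f (K(Z, f) = 6 + (-5/(-12 + 1) + Z/((Z*f))) = 6 + (-5/(-11) + Z*(1/(Z*f))) = 6 + (-5*(-1/11) + 1/f) = 6 + (5/11 + 1/f) = 71/11 + 1/f)
√(K(47, 44) + 4998) = √((71/11 + 1/44) + 4998) = √(285/44 + 4998) = √(220197/44) = √2422167/22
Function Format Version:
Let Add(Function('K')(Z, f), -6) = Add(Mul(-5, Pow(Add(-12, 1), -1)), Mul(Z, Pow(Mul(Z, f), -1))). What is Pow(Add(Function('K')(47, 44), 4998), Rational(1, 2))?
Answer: Mul(Rational(1, 22), Pow(2422167, Rational(1, 2))) ≈ 70.742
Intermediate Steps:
Function('K')(Z, f) = Add(Rational(71, 11), Pow(f, -1)) (Function('K')(Z, f) = Add(6, Add(Mul(-5, Pow(Add(-12, 1), -1)), Mul(Z, Pow(Mul(Z, f), -1)))) = Add(6, Add(Mul(-5, Pow(-11, -1)), Mul(Z, Mul(Pow(Z, -1), Pow(f, -1))))) = Add(6, Add(Mul(-5, Rational(-1, 11)), Pow(f, -1))) = Add(6, Add(Rational(5, 11), Pow(f, -1))) = Add(Rational(71, 11), Pow(f, -1)))
Pow(Add(Function('K')(47, 44), 4998), Rational(1, 2)) = Pow(Add(Add(Rational(71, 11), Pow(44, -1)), 4998), Rational(1, 2)) = Pow(Add(Add(Rational(71, 11), Rational(1, 44)), 4998), Rational(1, 2)) = Pow(Add(Rational(285, 44), 4998), Rational(1, 2)) = Pow(Rational(220197, 44), Rational(1, 2)) = Mul(Rational(1, 22), Pow(2422167, Rational(1, 2)))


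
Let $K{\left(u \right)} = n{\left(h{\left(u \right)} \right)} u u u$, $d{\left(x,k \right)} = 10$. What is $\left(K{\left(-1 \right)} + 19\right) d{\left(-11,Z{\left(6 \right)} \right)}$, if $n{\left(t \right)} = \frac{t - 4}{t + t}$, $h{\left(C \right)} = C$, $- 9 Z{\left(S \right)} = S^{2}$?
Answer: $165$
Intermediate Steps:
$Z{\left(S \right)} = - \frac{S^{2}}{9}$
$n{\left(t \right)} = \frac{-4 + t}{2 t}$
$K{\left(u \right)} = u^{2} \left(-2 + \frac{u}{2}\right)$ ($K{\left(u \right)} = \frac{-4 + u}{2 u} u u u = \left(-2 + \frac{u}{2}\right) u^{2} = u^{2} \left(-2 + \frac{u}{2}\right)$)
$\left(K{\left(-1 \right)} + 19\right) d{\left(-11,Z{\left(6 \right)} \right)} = \left(\frac{\left(-1\right)^{2} \left(-4 - 1\right)}{2} + 19\right) 10 = \left(\frac{1}{2} \cdot 1 \left(-5\right) + 19\right) 10 = \left(- \frac{5}{2} + 19\right) 10 = \frac{33}{2} \cdot 10 = 165$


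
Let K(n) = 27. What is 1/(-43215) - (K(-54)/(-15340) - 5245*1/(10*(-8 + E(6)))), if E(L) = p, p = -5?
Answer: -5349008837/132583620 ≈ -40.344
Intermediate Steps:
E(L) = -5
1/(-43215) - (K(-54)/(-15340) - 5245*1/(10*(-8 + E(6)))) = 1/(-43215) - (27/(-15340) - 5245*1/(10*(-8 - 5))) = -1/43215 - (27*(-1/15340) - 5245/(10*(-13))) = -1/43215 - (-27/15340 - 5245/(-130)) = -1/43215 - (-27/15340 - 5245*(-1/130)) = -1/43215 - (-27/15340 + 1049/26) = -1/43215 - 1*618883/15340 = -1/43215 - 618883/15340 = -5349008837/132583620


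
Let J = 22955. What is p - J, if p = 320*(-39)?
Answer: -35435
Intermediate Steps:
p = -12480
p - J = -12480 - 1*22955 = -12480 - 22955 = -35435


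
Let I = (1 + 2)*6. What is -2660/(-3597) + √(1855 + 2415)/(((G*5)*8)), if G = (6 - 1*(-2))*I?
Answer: 2660/3597 + √4270/5760 ≈ 0.75085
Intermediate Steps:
I = 18 (I = 3*6 = 18)
G = 144 (G = (6 - 1*(-2))*18 = (6 + 2)*18 = 8*18 = 144)
-2660/(-3597) + √(1855 + 2415)/(((G*5)*8)) = -2660/(-3597) + √(1855 + 2415)/(((144*5)*8)) = -2660*(-1/3597) + √4270/((720*8)) = 2660/3597 + √4270/5760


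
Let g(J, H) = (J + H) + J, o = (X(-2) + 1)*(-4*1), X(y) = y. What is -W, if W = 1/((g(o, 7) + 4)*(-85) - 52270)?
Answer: 1/53885 ≈ 1.8558e-5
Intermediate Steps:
o = 4 (o = (-2 + 1)*(-4*1) = -1*(-4) = 4)
g(J, H) = H + 2*J (g(J, H) = (H + J) + J = H + 2*J)
W = -1/53885 (W = 1/(((7 + 2*4) + 4)*(-85) - 52270) = 1/(((7 + 8) + 4)*(-85) - 52270) = 1/((15 + 4)*(-85) - 52270) = 1/(19*(-85) - 52270) = 1/(-1615 - 52270) = 1/(-53885) = -1/53885 ≈ -1.8558e-5)
-W = -1*(-1/53885) = 1/53885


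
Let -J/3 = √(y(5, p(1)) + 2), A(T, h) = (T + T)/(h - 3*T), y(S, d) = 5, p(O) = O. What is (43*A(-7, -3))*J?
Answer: 301*√7/3 ≈ 265.46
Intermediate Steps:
A(T, h) = 2*T/(h - 3*T) (A(T, h) = (2*T)/(h - 3*T) = 2*T/(h - 3*T))
J = -3*√7 (J = -3*√(5 + 2) = -3*√7 ≈ -7.9373)
(43*A(-7, -3))*J = (43*(2*(-7)/(-3 - 3*(-7))))*(-3*√7) = (43*(2*(-7)/(-3 + 21)))*(-3*√7) = (43*(2*(-7)/18))*(-3*√7) = (43*(2*(-7)*(1/18)))*(-3*√7) = (43*(-7/9))*(-3*√7) = -(-301)*√7/3 = 301*√7/3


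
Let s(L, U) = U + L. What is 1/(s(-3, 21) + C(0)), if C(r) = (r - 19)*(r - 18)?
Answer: 1/360 ≈ 0.0027778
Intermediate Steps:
s(L, U) = L + U
C(r) = (-19 + r)*(-18 + r)
1/(s(-3, 21) + C(0)) = 1/((-3 + 21) + (342 + 0² - 37*0)) = 1/(18 + (342 + 0 + 0)) = 1/(18 + 342) = 1/360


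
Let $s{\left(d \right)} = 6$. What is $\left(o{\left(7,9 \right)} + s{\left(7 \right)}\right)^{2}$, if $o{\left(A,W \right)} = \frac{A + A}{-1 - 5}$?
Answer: $\frac{121}{9} \approx 13.444$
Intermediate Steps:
$o{\left(A,W \right)} = - \frac{A}{3}$ ($o{\left(A,W \right)} = \frac{2 A}{-6} = 2 A \left(- \frac{1}{6}\right) = - \frac{A}{3}$)
$\left(o{\left(7,9 \right)} + s{\left(7 \right)}\right)^{2} = \left(\left(- \frac{1}{3}\right) 7 + 6\right)^{2} = \left(- \frac{7}{3} + 6\right)^{2} = \left(\frac{11}{3}\right)^{2} = \frac{121}{9}$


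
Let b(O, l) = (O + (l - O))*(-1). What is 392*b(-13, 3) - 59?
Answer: -1235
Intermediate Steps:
b(O, l) = -l (b(O, l) = l*(-1) = -l)
392*b(-13, 3) - 59 = 392*(-1*3) - 59 = 392*(-3) - 59 = -1176 - 59 = -1235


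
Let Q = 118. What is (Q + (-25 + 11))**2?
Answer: 10816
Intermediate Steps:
(Q + (-25 + 11))**2 = (118 + (-25 + 11))**2 = (118 - 14)**2 = 104**2 = 10816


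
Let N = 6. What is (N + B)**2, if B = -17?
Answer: 121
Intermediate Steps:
(N + B)**2 = (6 - 17)**2 = (-11)**2 = 121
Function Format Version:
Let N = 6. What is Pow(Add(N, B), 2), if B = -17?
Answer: 121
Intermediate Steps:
Pow(Add(N, B), 2) = Pow(Add(6, -17), 2) = Pow(-11, 2) = 121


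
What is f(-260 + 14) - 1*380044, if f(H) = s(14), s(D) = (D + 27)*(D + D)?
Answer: -378896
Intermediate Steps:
s(D) = 2*D*(27 + D) (s(D) = (27 + D)*(2*D) = 2*D*(27 + D))
f(H) = 1148 (f(H) = 2*14*(27 + 14) = 2*14*41 = 1148)
f(-260 + 14) - 1*380044 = 1148 - 1*380044 = 1148 - 380044 = -378896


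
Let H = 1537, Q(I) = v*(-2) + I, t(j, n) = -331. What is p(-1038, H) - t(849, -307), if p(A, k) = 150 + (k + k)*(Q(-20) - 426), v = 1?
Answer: -1376671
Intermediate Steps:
Q(I) = -2 + I (Q(I) = 1*(-2) + I = -2 + I)
p(A, k) = 150 - 896*k (p(A, k) = 150 + (k + k)*((-2 - 20) - 426) = 150 + (2*k)*(-22 - 426) = 150 + (2*k)*(-448) = 150 - 896*k)
p(-1038, H) - t(849, -307) = (150 - 896*1537) - 1*(-331) = (150 - 1377152) + 331 = -1377002 + 331 = -1376671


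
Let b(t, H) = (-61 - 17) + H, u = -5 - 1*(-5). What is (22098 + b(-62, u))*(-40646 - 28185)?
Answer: -1515658620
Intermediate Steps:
u = 0 (u = -5 + 5 = 0)
b(t, H) = -78 + H
(22098 + b(-62, u))*(-40646 - 28185) = (22098 + (-78 + 0))*(-40646 - 28185) = (22098 - 78)*(-68831) = 22020*(-68831) = -1515658620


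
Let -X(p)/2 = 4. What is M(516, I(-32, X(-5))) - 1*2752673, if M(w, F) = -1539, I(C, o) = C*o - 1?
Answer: -2754212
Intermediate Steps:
X(p) = -8 (X(p) = -2*4 = -8)
I(C, o) = -1 + C*o
M(516, I(-32, X(-5))) - 1*2752673 = -1539 - 1*2752673 = -1539 - 2752673 = -2754212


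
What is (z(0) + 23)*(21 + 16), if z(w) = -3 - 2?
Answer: 666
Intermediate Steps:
z(w) = -5
(z(0) + 23)*(21 + 16) = (-5 + 23)*(21 + 16) = 18*37 = 666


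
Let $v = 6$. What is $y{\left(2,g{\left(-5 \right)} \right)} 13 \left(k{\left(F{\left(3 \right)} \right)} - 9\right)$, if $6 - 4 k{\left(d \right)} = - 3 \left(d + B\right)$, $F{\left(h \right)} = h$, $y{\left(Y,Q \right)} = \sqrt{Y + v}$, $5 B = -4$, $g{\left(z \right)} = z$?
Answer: $- \frac{1521 \sqrt{2}}{10} \approx -215.1$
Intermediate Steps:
$B = - \frac{4}{5}$ ($B = \frac{1}{5} \left(-4\right) = - \frac{4}{5} \approx -0.8$)
$y{\left(Y,Q \right)} = \sqrt{6 + Y}$ ($y{\left(Y,Q \right)} = \sqrt{Y + 6} = \sqrt{6 + Y}$)
$k{\left(d \right)} = \frac{9}{10} + \frac{3 d}{4}$ ($k{\left(d \right)} = \frac{3}{2} - \frac{\left(-3\right) \left(d - \frac{4}{5}\right)}{4} = \frac{3}{2} - \frac{\left(-3\right) \left(- \frac{4}{5} + d\right)}{4} = \frac{3}{2} - \frac{\frac{12}{5} - 3 d}{4} = \frac{3}{2} + \left(- \frac{3}{5} + \frac{3 d}{4}\right) = \frac{9}{10} + \frac{3 d}{4}$)
$y{\left(2,g{\left(-5 \right)} \right)} 13 \left(k{\left(F{\left(3 \right)} \right)} - 9\right) = \sqrt{6 + 2} \cdot 13 \left(\left(\frac{9}{10} + \frac{3}{4} \cdot 3\right) - 9\right) = \sqrt{8} \cdot 13 \left(\left(\frac{9}{10} + \frac{9}{4}\right) - 9\right) = 2 \sqrt{2} \cdot 13 \left(\frac{63}{20} - 9\right) = 26 \sqrt{2} \left(- \frac{117}{20}\right) = - \frac{1521 \sqrt{2}}{10}$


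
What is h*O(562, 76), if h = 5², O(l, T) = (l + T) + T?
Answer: 17850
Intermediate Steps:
O(l, T) = l + 2*T (O(l, T) = (T + l) + T = l + 2*T)
h = 25
h*O(562, 76) = 25*(562 + 2*76) = 25*(562 + 152) = 25*714 = 17850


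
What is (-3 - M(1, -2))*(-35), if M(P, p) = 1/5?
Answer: 112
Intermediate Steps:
M(P, p) = 1/5
(-3 - M(1, -2))*(-35) = (-3 - 1*1/5)*(-35) = (-3 - 1/5)*(-35) = -16/5*(-35) = 112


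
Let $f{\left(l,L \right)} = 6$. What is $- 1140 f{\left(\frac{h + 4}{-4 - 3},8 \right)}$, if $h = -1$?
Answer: $-6840$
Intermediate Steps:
$- 1140 f{\left(\frac{h + 4}{-4 - 3},8 \right)} = \left(-1140\right) 6 = -6840$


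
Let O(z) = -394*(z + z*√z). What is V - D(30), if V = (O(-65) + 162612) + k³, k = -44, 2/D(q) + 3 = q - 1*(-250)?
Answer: 28541524/277 + 25610*I*√65 ≈ 1.0304e+5 + 2.0647e+5*I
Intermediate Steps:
D(q) = 2/(247 + q) (D(q) = 2/(-3 + (q - 1*(-250))) = 2/(-3 + (q + 250)) = 2/(-3 + (250 + q)) = 2/(247 + q))
O(z) = -394*z - 394*z^(3/2) (O(z) = -394*(z + z^(3/2)) = -394*z - 394*z^(3/2))
V = 103038 + 25610*I*√65 (V = ((-394*(-65) - (-25610)*I*√65) + 162612) + (-44)³ = ((25610 - (-25610)*I*√65) + 162612) - 85184 = ((25610 + 25610*I*√65) + 162612) - 85184 = (188222 + 25610*I*√65) - 85184 = 103038 + 25610*I*√65 ≈ 1.0304e+5 + 2.0647e+5*I)
V - D(30) = (103038 + 25610*I*√65) - 2/(247 + 30) = (103038 + 25610*I*√65) - 2/277 = 28541524/277 + 25610*I*√65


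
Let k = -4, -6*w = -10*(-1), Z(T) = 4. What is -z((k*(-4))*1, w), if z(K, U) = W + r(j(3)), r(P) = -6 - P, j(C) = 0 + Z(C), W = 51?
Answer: -41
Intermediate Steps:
j(C) = 4 (j(C) = 0 + 4 = 4)
w = -5/3 (w = -(-5)*(-1)/3 = -⅙*10 = -5/3 ≈ -1.6667)
z(K, U) = 41 (z(K, U) = 51 + (-6 - 1*4) = 51 + (-6 - 4) = 51 - 10 = 41)
-z((k*(-4))*1, w) = -1*41 = -41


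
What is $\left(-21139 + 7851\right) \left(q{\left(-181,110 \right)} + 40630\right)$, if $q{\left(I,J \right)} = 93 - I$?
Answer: $-543532352$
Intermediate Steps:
$\left(-21139 + 7851\right) \left(q{\left(-181,110 \right)} + 40630\right) = \left(-21139 + 7851\right) \left(\left(93 - -181\right) + 40630\right) = - 13288 \left(\left(93 + 181\right) + 40630\right) = - 13288 \left(274 + 40630\right) = \left(-13288\right) 40904 = -543532352$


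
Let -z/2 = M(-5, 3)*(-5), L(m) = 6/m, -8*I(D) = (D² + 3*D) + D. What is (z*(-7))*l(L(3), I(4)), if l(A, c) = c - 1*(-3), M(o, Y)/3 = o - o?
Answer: 0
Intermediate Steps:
I(D) = -D/2 - D²/8 (I(D) = -((D² + 3*D) + D)/8 = -(D² + 4*D)/8 = -D/2 - D²/8)
M(o, Y) = 0 (M(o, Y) = 3*(o - o) = 3*0 = 0)
l(A, c) = 3 + c (l(A, c) = c + 3 = 3 + c)
z = 0 (z = -0*(-5) = -2*0 = 0)
(z*(-7))*l(L(3), I(4)) = (0*(-7))*(3 - ⅛*4*(4 + 4)) = 0*(3 - ⅛*4*8) = 0*(3 - 4) = 0*(-1) = 0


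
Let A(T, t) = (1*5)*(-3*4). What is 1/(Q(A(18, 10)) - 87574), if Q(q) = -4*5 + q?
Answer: -1/87654 ≈ -1.1408e-5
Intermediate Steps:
A(T, t) = -60 (A(T, t) = 5*(-12) = -60)
Q(q) = -20 + q
1/(Q(A(18, 10)) - 87574) = 1/((-20 - 60) - 87574) = 1/(-80 - 87574) = 1/(-87654) = -1/87654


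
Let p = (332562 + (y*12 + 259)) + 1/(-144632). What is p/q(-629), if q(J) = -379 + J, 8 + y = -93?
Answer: -47961272887/145789056 ≈ -328.98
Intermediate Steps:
y = -101 (y = -8 - 93 = -101)
p = 47961272887/144632 (p = (332562 + (-101*12 + 259)) + 1/(-144632) = (332562 + (-1212 + 259)) - 1/144632 = (332562 - 953) - 1/144632 = 331609 - 1/144632 = 47961272887/144632 ≈ 3.3161e+5)
p/q(-629) = 47961272887/(144632*(-379 - 629)) = (47961272887/144632)/(-1008) = (47961272887/144632)*(-1/1008) = -47961272887/145789056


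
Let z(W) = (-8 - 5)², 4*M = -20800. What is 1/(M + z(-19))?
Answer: -1/5031 ≈ -0.00019877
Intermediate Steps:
M = -5200 (M = (¼)*(-20800) = -5200)
z(W) = 169 (z(W) = (-13)² = 169)
1/(M + z(-19)) = 1/(-5200 + 169) = 1/(-5031) = -1/5031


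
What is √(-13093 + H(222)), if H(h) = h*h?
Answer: √36191 ≈ 190.24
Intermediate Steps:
H(h) = h²
√(-13093 + H(222)) = √(-13093 + 222²) = √(-13093 + 49284) = √36191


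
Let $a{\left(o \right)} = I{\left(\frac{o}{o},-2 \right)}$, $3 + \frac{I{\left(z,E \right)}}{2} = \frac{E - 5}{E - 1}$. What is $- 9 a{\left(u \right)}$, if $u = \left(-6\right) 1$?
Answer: $12$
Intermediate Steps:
$I{\left(z,E \right)} = -6 + \frac{2 \left(-5 + E\right)}{-1 + E}$ ($I{\left(z,E \right)} = -6 + 2 \frac{E - 5}{E - 1} = -6 + 2 \frac{-5 + E}{-1 + E} = -6 + \frac{2 \left(-5 + E\right)}{-1 + E}$)
$u = -6$
$a{\left(o \right)} = - \frac{4}{3}$ ($a{\left(o \right)} = \frac{4 \left(-1 - -2\right)}{-1 - 2} = \frac{4 \left(-1 + 2\right)}{-3} = 4 \left(- \frac{1}{3}\right) 1 = - \frac{4}{3}$)
$- 9 a{\left(u \right)} = \left(-9\right) \left(- \frac{4}{3}\right) = 12$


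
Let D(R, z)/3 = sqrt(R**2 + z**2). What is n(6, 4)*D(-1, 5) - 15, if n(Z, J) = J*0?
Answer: -15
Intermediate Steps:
n(Z, J) = 0
D(R, z) = 3*sqrt(R**2 + z**2)
n(6, 4)*D(-1, 5) - 15 = 0*(3*sqrt((-1)**2 + 5**2)) - 15 = 0*(3*sqrt(1 + 25)) - 15 = 0*(3*sqrt(26)) - 15 = 0 - 15 = -15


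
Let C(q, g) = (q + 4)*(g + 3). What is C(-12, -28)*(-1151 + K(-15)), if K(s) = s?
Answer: -233200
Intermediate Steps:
C(q, g) = (3 + g)*(4 + q) (C(q, g) = (4 + q)*(3 + g) = (3 + g)*(4 + q))
C(-12, -28)*(-1151 + K(-15)) = (12 + 3*(-12) + 4*(-28) - 28*(-12))*(-1151 - 15) = (12 - 36 - 112 + 336)*(-1166) = 200*(-1166) = -233200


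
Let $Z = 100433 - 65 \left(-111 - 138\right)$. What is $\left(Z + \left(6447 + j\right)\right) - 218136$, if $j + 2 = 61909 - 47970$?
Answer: $-81134$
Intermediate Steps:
$j = 13937$ ($j = -2 + \left(61909 - 47970\right) = -2 + 13939 = 13937$)
$Z = 116618$ ($Z = 100433 - 65 \left(-249\right) = 100433 - -16185 = 100433 + 16185 = 116618$)
$\left(Z + \left(6447 + j\right)\right) - 218136 = \left(116618 + \left(6447 + 13937\right)\right) - 218136 = \left(116618 + 20384\right) - 218136 = 137002 - 218136 = -81134$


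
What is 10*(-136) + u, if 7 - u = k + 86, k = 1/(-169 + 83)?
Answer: -123753/86 ≈ -1439.0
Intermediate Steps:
k = -1/86 (k = 1/(-86) = -1/86 ≈ -0.011628)
u = -6793/86 (u = 7 - (-1/86 + 86) = 7 - 1*7395/86 = 7 - 7395/86 = -6793/86 ≈ -78.988)
10*(-136) + u = 10*(-136) - 6793/86 = -1360 - 6793/86 = -123753/86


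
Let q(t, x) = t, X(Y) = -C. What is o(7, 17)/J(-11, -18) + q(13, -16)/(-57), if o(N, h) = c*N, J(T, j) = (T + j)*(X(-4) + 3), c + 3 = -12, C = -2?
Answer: 820/1653 ≈ 0.49607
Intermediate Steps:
X(Y) = 2 (X(Y) = -1*(-2) = 2)
c = -15 (c = -3 - 12 = -15)
J(T, j) = 5*T + 5*j (J(T, j) = (T + j)*(2 + 3) = (T + j)*5 = 5*T + 5*j)
o(N, h) = -15*N
o(7, 17)/J(-11, -18) + q(13, -16)/(-57) = (-15*7)/(5*(-11) + 5*(-18)) + 13/(-57) = -105/(-55 - 90) + 13*(-1/57) = -105/(-145) - 13/57 = -105*(-1/145) - 13/57 = 21/29 - 13/57 = 820/1653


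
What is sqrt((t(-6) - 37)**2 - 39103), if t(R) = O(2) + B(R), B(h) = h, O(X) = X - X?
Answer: I*sqrt(37254) ≈ 193.01*I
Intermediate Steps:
O(X) = 0
t(R) = R (t(R) = 0 + R = R)
sqrt((t(-6) - 37)**2 - 39103) = sqrt((-6 - 37)**2 - 39103) = sqrt((-43)**2 - 39103) = sqrt(1849 - 39103) = sqrt(-37254) = I*sqrt(37254)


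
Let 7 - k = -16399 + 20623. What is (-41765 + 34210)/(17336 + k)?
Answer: -7555/13119 ≈ -0.57588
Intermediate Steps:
k = -4217 (k = 7 - (-16399 + 20623) = 7 - 1*4224 = 7 - 4224 = -4217)
(-41765 + 34210)/(17336 + k) = (-41765 + 34210)/(17336 - 4217) = -7555/13119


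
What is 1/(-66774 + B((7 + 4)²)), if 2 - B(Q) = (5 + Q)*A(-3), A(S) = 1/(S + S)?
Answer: -1/66751 ≈ -1.4981e-5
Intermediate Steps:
A(S) = 1/(2*S)
B(Q) = 17/6 + Q/6 (B(Q) = 2 - (5 + Q)*(½)/(-3) = 2 - (5 + Q)*(½)*(-⅓) = 2 - (5 + Q)*(-1)/6 = 2 - (-⅚ - Q/6) = 2 + (⅚ + Q/6) = 17/6 + Q/6)
1/(-66774 + B((7 + 4)²)) = 1/(-66774 + (17/6 + (7 + 4)²/6)) = 1/(-66774 + (17/6 + (⅙)*11²)) = 1/(-66774 + (17/6 + (⅙)*121)) = 1/(-66774 + (17/6 + 121/6)) = 1/(-66774 + 23) = 1/(-66751) = -1/66751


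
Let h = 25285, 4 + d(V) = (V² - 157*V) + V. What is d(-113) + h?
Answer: 55678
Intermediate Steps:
d(V) = -4 + V² - 156*V (d(V) = -4 + ((V² - 157*V) + V) = -4 + (V² - 156*V) = -4 + V² - 156*V)
d(-113) + h = (-4 + (-113)² - 156*(-113)) + 25285 = (-4 + 12769 + 17628) + 25285 = 30393 + 25285 = 55678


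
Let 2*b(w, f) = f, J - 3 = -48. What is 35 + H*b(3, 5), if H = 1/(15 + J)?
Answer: 419/12 ≈ 34.917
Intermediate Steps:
J = -45 (J = 3 - 48 = -45)
b(w, f) = f/2
H = -1/30 (H = 1/(15 - 45) = 1/(-30) = -1/30 ≈ -0.033333)
35 + H*b(3, 5) = 35 - 5/60 = 35 - 1/30*5/2 = 35 - 1/12 = 419/12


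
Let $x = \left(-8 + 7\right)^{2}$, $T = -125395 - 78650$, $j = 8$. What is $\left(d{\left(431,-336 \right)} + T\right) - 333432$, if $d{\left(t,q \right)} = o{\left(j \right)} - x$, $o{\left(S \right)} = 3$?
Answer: $-537475$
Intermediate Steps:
$T = -204045$
$x = 1$ ($x = \left(-1\right)^{2} = 1$)
$d{\left(t,q \right)} = 2$ ($d{\left(t,q \right)} = 3 - 1 = 2$)
$\left(d{\left(431,-336 \right)} + T\right) - 333432 = \left(2 - 204045\right) - 333432 = -204043 - 333432 = -537475$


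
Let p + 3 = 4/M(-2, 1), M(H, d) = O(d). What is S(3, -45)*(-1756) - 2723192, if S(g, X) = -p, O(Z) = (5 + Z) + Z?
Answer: -19092196/7 ≈ -2.7275e+6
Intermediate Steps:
O(Z) = 5 + 2*Z
M(H, d) = 5 + 2*d
p = -17/7 (p = -3 + 4/(5 + 2*1) = -3 + 4/(5 + 2) = -3 + 4/7 = -17/7 ≈ -2.4286)
S(g, X) = 17/7 (S(g, X) = -1*(-17/7) = 17/7)
S(3, -45)*(-1756) - 2723192 = (17/7)*(-1756) - 2723192 = -29852/7 - 2723192 = -19092196/7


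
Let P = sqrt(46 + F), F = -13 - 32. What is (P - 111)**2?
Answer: 12100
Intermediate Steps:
F = -45
P = 1 (P = sqrt(46 - 45) = sqrt(1) = 1)
(P - 111)**2 = (1 - 111)**2 = (-110)**2 = 12100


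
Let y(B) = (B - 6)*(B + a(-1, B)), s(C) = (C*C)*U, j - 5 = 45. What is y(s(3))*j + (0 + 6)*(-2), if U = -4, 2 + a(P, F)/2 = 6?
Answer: 58788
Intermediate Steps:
j = 50 (j = 5 + 45 = 50)
a(P, F) = 8 (a(P, F) = -4 + 2*6 = -4 + 12 = 8)
s(C) = -4*C**2 (s(C) = (C*C)*(-4) = C**2*(-4) = -4*C**2)
y(B) = (-6 + B)*(8 + B) (y(B) = (B - 6)*(B + 8) = (-6 + B)*(8 + B))
y(s(3))*j + (0 + 6)*(-2) = (-48 + (-4*3**2)**2 + 2*(-4*3**2))*50 + (0 + 6)*(-2) = (-48 + (-4*9)**2 + 2*(-4*9))*50 + 6*(-2) = (-48 + (-36)**2 + 2*(-36))*50 - 12 = (-48 + 1296 - 72)*50 - 12 = 1176*50 - 12 = 58800 - 12 = 58788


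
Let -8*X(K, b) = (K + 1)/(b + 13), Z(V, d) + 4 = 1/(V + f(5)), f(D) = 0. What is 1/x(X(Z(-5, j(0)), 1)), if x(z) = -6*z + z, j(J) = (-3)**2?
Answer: -7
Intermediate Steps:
j(J) = 9
Z(V, d) = -4 + 1/V (Z(V, d) = -4 + 1/(V + 0) = -4 + 1/V)
X(K, b) = -(1 + K)/(8*(13 + b)) (X(K, b) = -(K + 1)/(8*(b + 13)) = -(1 + K)/(8*(13 + b)))
x(z) = -5*z
1/x(X(Z(-5, j(0)), 1)) = 1/(-5*(-1 - (-4 + 1/(-5)))/(8*(13 + 1))) = 1/(-5*(-1 - (-4 - 1/5))/(8*14)) = 1/(-5*(-1 - 1*(-21/5))/(8*14)) = 1/(-5*(-1 + 21/5)/(8*14)) = 1/(-5*16/(8*14*5)) = 1/(-5*1/35) = 1/(-1/7) = -7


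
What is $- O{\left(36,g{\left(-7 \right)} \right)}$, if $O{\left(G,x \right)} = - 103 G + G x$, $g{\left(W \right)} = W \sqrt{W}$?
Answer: $3708 + 252 i \sqrt{7} \approx 3708.0 + 666.73 i$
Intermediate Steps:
$g{\left(W \right)} = W^{\frac{3}{2}}$
$- O{\left(36,g{\left(-7 \right)} \right)} = - 36 \left(-103 + \left(-7\right)^{\frac{3}{2}}\right) = - 36 \left(-103 - 7 i \sqrt{7}\right) = - (-3708 - 252 i \sqrt{7}) = 3708 + 252 i \sqrt{7}$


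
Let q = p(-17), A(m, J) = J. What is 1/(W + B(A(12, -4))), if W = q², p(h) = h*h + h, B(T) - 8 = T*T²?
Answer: 1/73928 ≈ 1.3527e-5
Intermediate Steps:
B(T) = 8 + T³ (B(T) = 8 + T*T² = 8 + T³)
p(h) = h + h² (p(h) = h² + h = h + h²)
q = 272 (q = -17*(1 - 17) = -17*(-16) = 272)
W = 73984 (W = 272² = 73984)
1/(W + B(A(12, -4))) = 1/(73984 + (8 + (-4)³)) = 1/(73984 + (8 - 64)) = 1/(73984 - 56) = 1/73928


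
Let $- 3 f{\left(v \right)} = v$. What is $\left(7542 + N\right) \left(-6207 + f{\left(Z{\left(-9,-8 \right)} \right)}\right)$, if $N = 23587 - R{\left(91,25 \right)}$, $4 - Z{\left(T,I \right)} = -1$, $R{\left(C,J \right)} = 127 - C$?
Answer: $- \frac{579138218}{3} \approx -1.9305 \cdot 10^{8}$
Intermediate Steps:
$Z{\left(T,I \right)} = 5$ ($Z{\left(T,I \right)} = 4 - -1 = 4 + 1 = 5$)
$N = 23551$ ($N = 23587 - \left(127 - 91\right) = 23587 - 36 = 23551$)
$f{\left(v \right)} = - \frac{v}{3}$
$\left(7542 + N\right) \left(-6207 + f{\left(Z{\left(-9,-8 \right)} \right)}\right) = \left(7542 + 23551\right) \left(-6207 - \frac{5}{3}\right) = 31093 \left(-6207 - \frac{5}{3}\right) = 31093 \left(- \frac{18626}{3}\right) = - \frac{579138218}{3}$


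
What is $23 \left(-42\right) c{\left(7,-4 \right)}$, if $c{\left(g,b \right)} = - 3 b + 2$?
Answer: $-13524$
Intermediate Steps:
$c{\left(g,b \right)} = 2 - 3 b$
$23 \left(-42\right) c{\left(7,-4 \right)} = 23 \left(-42\right) \left(2 - -12\right) = - 966 \left(2 + 12\right) = \left(-966\right) 14 = -13524$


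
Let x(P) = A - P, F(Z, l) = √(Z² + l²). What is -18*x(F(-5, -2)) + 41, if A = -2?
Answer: 77 + 18*√29 ≈ 173.93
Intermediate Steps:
x(P) = -2 - P
-18*x(F(-5, -2)) + 41 = -18*(-2 - √((-5)² + (-2)²)) + 41 = -18*(-2 - √(25 + 4)) + 41 = -18*(-2 - √29) + 41 = (36 + 18*√29) + 41 = 77 + 18*√29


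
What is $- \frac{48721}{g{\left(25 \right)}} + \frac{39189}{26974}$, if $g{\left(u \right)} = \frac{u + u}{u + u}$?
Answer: $- \frac{1314161065}{26974} \approx -48720.0$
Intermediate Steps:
$g{\left(u \right)} = 1$ ($g{\left(u \right)} = \frac{2 u}{2 u} = 2 u \frac{1}{2 u} = 1$)
$- \frac{48721}{g{\left(25 \right)}} + \frac{39189}{26974} = - \frac{48721}{1} + \frac{39189}{26974} = \left(-48721\right) 1 + 39189 \cdot \frac{1}{26974} = -48721 + \frac{39189}{26974} = - \frac{1314161065}{26974}$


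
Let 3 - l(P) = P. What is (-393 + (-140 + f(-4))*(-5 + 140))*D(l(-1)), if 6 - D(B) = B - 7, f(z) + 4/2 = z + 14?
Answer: -163917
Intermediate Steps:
f(z) = 12 + z (f(z) = -2 + (z + 14) = -2 + (14 + z) = 12 + z)
l(P) = 3 - P
D(B) = 13 - B (D(B) = 6 - (B - 7) = 6 - (-7 + B) = 6 + (7 - B) = 13 - B)
(-393 + (-140 + f(-4))*(-5 + 140))*D(l(-1)) = (-393 + (-140 + (12 - 4))*(-5 + 140))*(13 - (3 - 1*(-1))) = (-393 + (-140 + 8)*135)*(13 - (3 + 1)) = (-393 - 132*135)*(13 - 1*4) = (-393 - 17820)*(13 - 4) = -18213*9 = -163917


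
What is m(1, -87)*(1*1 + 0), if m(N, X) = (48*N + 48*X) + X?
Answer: -4215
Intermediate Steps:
m(N, X) = 48*N + 49*X
m(1, -87)*(1*1 + 0) = (48*1 + 49*(-87))*(1*1 + 0) = (48 - 4263)*(1 + 0) = -4215*1 = -4215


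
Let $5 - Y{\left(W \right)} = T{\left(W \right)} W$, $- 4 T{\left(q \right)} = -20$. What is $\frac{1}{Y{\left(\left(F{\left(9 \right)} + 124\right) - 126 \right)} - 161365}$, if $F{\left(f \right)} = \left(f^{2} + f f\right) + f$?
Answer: $- \frac{1}{162205} \approx -6.165 \cdot 10^{-6}$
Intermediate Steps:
$F{\left(f \right)} = f + 2 f^{2}$ ($F{\left(f \right)} = \left(f^{2} + f^{2}\right) + f = 2 f^{2} + f = f + 2 f^{2}$)
$T{\left(q \right)} = 5$ ($T{\left(q \right)} = \left(- \frac{1}{4}\right) \left(-20\right) = 5$)
$Y{\left(W \right)} = 5 - 5 W$
$\frac{1}{Y{\left(\left(F{\left(9 \right)} + 124\right) - 126 \right)} - 161365} = \frac{1}{\left(5 - 5 \left(\left(9 \left(1 + 2 \cdot 9\right) + 124\right) - 126\right)\right) - 161365} = \frac{1}{\left(5 - 5 \left(\left(9 \left(1 + 18\right) + 124\right) - 126\right)\right) - 161365} = \frac{1}{\left(5 - 5 \left(\left(9 \cdot 19 + 124\right) - 126\right)\right) - 161365} = \frac{1}{\left(5 - 5 \left(\left(171 + 124\right) - 126\right)\right) - 161365} = \frac{1}{\left(5 - 5 \left(295 - 126\right)\right) - 161365} = \frac{1}{\left(5 - 845\right) - 161365} = \frac{1}{-840 - 161365} = \frac{1}{-162205} = - \frac{1}{162205}$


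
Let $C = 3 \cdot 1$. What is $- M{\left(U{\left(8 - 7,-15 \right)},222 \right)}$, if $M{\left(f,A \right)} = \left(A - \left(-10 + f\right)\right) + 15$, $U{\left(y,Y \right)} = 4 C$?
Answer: $-235$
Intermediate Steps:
$C = 3$
$U{\left(y,Y \right)} = 12$ ($U{\left(y,Y \right)} = 4 \cdot 3 = 12$)
$M{\left(f,A \right)} = 25 + A - f$ ($M{\left(f,A \right)} = \left(10 + A - f\right) + 15 = 25 + A - f$)
$- M{\left(U{\left(8 - 7,-15 \right)},222 \right)} = - (25 + 222 - 12) = \left(-1\right) 235 = -235$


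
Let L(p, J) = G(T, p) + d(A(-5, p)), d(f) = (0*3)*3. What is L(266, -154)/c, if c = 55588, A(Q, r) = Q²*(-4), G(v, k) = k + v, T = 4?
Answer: 135/27794 ≈ 0.0048572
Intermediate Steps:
A(Q, r) = -4*Q²
d(f) = 0 (d(f) = 0*3 = 0)
L(p, J) = 4 + p (L(p, J) = (p + 4) + 0 = (4 + p) + 0 = 4 + p)
L(266, -154)/c = (4 + 266)/55588 = 270*(1/55588) = 135/27794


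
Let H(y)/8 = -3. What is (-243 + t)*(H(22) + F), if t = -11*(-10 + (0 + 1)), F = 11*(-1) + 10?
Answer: 3600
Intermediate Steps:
H(y) = -24 (H(y) = 8*(-3) = -24)
F = -1 (F = -11 + 10 = -1)
t = 99 (t = -11*(-10 + 1) = -11*(-9) = 99)
(-243 + t)*(H(22) + F) = (-243 + 99)*(-24 - 1) = -144*(-25) = 3600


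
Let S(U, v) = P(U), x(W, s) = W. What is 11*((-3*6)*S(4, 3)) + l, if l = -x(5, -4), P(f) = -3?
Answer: 589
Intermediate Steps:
S(U, v) = -3
l = -5 (l = -1*5 = -5)
11*((-3*6)*S(4, 3)) + l = 11*(-3*6*(-3)) - 5 = 11*(-18*(-3)) - 5 = 11*54 - 5 = 594 - 5 = 589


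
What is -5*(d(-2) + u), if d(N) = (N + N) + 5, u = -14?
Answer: 65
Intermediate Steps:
d(N) = 5 + 2*N (d(N) = 2*N + 5 = 5 + 2*N)
-5*(d(-2) + u) = -5*((5 + 2*(-2)) - 14) = -5*((5 - 4) - 14) = -5*(1 - 14) = -5*(-13) = 65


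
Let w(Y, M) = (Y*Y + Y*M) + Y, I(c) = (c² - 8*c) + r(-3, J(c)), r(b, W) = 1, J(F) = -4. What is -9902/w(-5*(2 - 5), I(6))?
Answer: -9902/75 ≈ -132.03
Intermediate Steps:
I(c) = 1 + c² - 8*c (I(c) = (c² - 8*c) + 1 = 1 + c² - 8*c)
w(Y, M) = Y + Y² + M*Y (w(Y, M) = (Y² + M*Y) + Y = Y + Y² + M*Y)
-9902/w(-5*(2 - 5), I(6)) = -9902*(-1/(5*(2 - 5)*(1 + (1 + 6² - 8*6) - 5*(2 - 5)))) = -9902*1/(15*(1 + (1 + 36 - 48) - 5*(-3))) = -9902*1/(15*(1 - 11 + 15)) = -9902/(15*5) = -9902/75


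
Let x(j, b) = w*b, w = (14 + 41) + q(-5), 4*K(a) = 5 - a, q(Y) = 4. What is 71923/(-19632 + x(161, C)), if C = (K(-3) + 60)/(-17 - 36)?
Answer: -3811919/1044154 ≈ -3.6507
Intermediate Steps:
K(a) = 5/4 - a/4 (K(a) = (5 - a)/4 = 5/4 - a/4)
w = 59 (w = (14 + 41) + 4 = 55 + 4 = 59)
C = -62/53 (C = ((5/4 - ¼*(-3)) + 60)/(-17 - 36) = ((5/4 + ¾) + 60)/(-53) = (2 + 60)*(-1/53) = 62*(-1/53) = -62/53 ≈ -1.1698)
x(j, b) = 59*b
71923/(-19632 + x(161, C)) = 71923/(-19632 + 59*(-62/53)) = 71923/(-19632 - 3658/53) = 71923/(-1044154/53) = 71923*(-53/1044154) = -3811919/1044154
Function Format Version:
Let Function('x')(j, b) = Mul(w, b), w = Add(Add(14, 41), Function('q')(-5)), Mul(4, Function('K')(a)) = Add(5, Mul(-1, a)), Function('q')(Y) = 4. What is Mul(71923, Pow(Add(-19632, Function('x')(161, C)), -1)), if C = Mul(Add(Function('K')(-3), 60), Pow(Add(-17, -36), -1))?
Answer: Rational(-3811919, 1044154) ≈ -3.6507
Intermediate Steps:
Function('K')(a) = Add(Rational(5, 4), Mul(Rational(-1, 4), a)) (Function('K')(a) = Mul(Rational(1, 4), Add(5, Mul(-1, a))) = Add(Rational(5, 4), Mul(Rational(-1, 4), a)))
w = 59 (w = Add(Add(14, 41), 4) = Add(55, 4) = 59)
C = Rational(-62, 53) (C = Mul(Add(Add(Rational(5, 4), Mul(Rational(-1, 4), -3)), 60), Pow(Add(-17, -36), -1)) = Mul(Add(Add(Rational(5, 4), Rational(3, 4)), 60), Pow(-53, -1)) = Mul(Add(2, 60), Rational(-1, 53)) = Mul(62, Rational(-1, 53)) = Rational(-62, 53) ≈ -1.1698)
Function('x')(j, b) = Mul(59, b)
Mul(71923, Pow(Add(-19632, Function('x')(161, C)), -1)) = Mul(71923, Pow(Add(-19632, Mul(59, Rational(-62, 53))), -1)) = Mul(71923, Pow(Add(-19632, Rational(-3658, 53)), -1)) = Mul(71923, Pow(Rational(-1044154, 53), -1)) = Mul(71923, Rational(-53, 1044154)) = Rational(-3811919, 1044154)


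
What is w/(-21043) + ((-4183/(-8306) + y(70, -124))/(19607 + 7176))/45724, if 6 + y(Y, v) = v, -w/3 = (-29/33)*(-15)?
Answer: 4424459084979739/2354483788495596296 ≈ 0.0018792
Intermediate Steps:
w = -435/11 (w = -3*-29/33*(-15) = -3*(1/33)*(-29)*(-15) = -(-29)*(-15)/11 = -3*145/11 = -435/11 ≈ -39.545)
y(Y, v) = -6 + v
w/(-21043) + ((-4183/(-8306) + y(70, -124))/(19607 + 7176))/45724 = -435/11/(-21043) + ((-4183/(-8306) + (-6 - 124))/(19607 + 7176))/45724 = -435/11*(-1/21043) + ((-4183*(-1/8306) - 130)/26783)*(1/45724) = 435/231473 + ((4183/8306 - 130)*(1/26783))*(1/45724) = 435/231473 - 1075597/8306*1/26783*(1/45724) = 435/231473 - 1075597/222459598*1/45724 = 435/231473 - 1075597/10171742658952 = 4424459084979739/2354483788495596296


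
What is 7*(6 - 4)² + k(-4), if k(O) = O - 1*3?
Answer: 21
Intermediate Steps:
k(O) = -3 + O (k(O) = O - 3 = -3 + O)
7*(6 - 4)² + k(-4) = 7*(6 - 4)² + (-3 - 4) = 7*2² - 7 = 7*4 - 7 = 28 - 7 = 21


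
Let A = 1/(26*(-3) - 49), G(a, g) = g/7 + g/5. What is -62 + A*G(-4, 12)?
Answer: -275734/4445 ≈ -62.032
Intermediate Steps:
G(a, g) = 12*g/35 (G(a, g) = g*(⅐) + g*(⅕) = g/7 + g/5 = 12*g/35)
A = -1/127 (A = 1/(-78 - 49) = 1/(-127) = -1/127 ≈ -0.0078740)
-62 + A*G(-4, 12) = -62 - 12*12/4445 = -62 - 1/127*144/35 = -62 - 144/4445 = -275734/4445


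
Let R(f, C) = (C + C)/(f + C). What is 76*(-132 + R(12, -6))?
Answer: -10184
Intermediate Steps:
R(f, C) = 2*C/(C + f) (R(f, C) = (2*C)/(C + f) = 2*C/(C + f))
76*(-132 + R(12, -6)) = 76*(-132 + 2*(-6)/(-6 + 12)) = 76*(-132 + 2*(-6)/6) = 76*(-132 + 2*(-6)*(1/6)) = 76*(-132 - 2) = 76*(-134) = -10184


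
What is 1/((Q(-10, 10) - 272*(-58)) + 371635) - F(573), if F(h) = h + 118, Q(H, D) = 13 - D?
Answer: -267703073/387414 ≈ -691.00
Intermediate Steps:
F(h) = 118 + h
1/((Q(-10, 10) - 272*(-58)) + 371635) - F(573) = 1/(((13 - 1*10) - 272*(-58)) + 371635) - (118 + 573) = 1/(((13 - 10) + 15776) + 371635) - 1*691 = 1/((3 + 15776) + 371635) - 691 = 1/(15779 + 371635) - 691 = 1/387414 - 691 = -267703073/387414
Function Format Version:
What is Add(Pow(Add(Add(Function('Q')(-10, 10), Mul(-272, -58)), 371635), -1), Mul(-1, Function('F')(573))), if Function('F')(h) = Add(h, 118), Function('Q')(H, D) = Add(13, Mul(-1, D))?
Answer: Rational(-267703073, 387414) ≈ -691.00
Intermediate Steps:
Function('F')(h) = Add(118, h)
Add(Pow(Add(Add(Function('Q')(-10, 10), Mul(-272, -58)), 371635), -1), Mul(-1, Function('F')(573))) = Add(Pow(Add(Add(Add(13, Mul(-1, 10)), Mul(-272, -58)), 371635), -1), Mul(-1, Add(118, 573))) = Add(Pow(Add(Add(Add(13, -10), 15776), 371635), -1), Mul(-1, 691)) = Add(Pow(Add(Add(3, 15776), 371635), -1), -691) = Add(Pow(Add(15779, 371635), -1), -691) = Add(Pow(387414, -1), -691) = Add(Rational(1, 387414), -691) = Rational(-267703073, 387414)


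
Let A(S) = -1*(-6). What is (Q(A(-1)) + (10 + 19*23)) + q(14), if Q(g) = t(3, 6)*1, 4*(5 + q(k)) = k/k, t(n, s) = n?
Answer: 1781/4 ≈ 445.25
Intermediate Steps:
A(S) = 6
q(k) = -19/4 (q(k) = -5 + (k/k)/4 = -5 + (¼)*1 = -5 + ¼ = -19/4)
Q(g) = 3 (Q(g) = 3*1 = 3)
(Q(A(-1)) + (10 + 19*23)) + q(14) = (3 + (10 + 19*23)) - 19/4 = (3 + (10 + 437)) - 19/4 = (3 + 447) - 19/4 = 450 - 19/4 = 1781/4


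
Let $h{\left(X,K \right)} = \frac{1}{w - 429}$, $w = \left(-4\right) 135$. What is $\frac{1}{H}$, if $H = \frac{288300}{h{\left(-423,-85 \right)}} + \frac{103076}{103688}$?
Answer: $- \frac{25922}{7241639883631} \approx -3.5796 \cdot 10^{-9}$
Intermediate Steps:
$w = -540$
$h{\left(X,K \right)} = - \frac{1}{969}$ ($h{\left(X,K \right)} = \frac{1}{-540 - 429} = \frac{1}{-969} = - \frac{1}{969}$)
$H = - \frac{7241639883631}{25922}$ ($H = \frac{288300}{- \frac{1}{969}} + \frac{103076}{103688} = 288300 \left(-969\right) + 103076 \cdot \frac{1}{103688} = -279362700 + \frac{25769}{25922} = - \frac{7241639883631}{25922} \approx -2.7936 \cdot 10^{8}$)
$\frac{1}{H} = \frac{1}{- \frac{7241639883631}{25922}} = - \frac{25922}{7241639883631}$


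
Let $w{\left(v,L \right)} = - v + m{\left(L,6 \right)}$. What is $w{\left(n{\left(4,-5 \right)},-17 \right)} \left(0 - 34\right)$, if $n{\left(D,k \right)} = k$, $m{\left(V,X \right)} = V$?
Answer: $408$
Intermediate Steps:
$w{\left(v,L \right)} = L - v$ ($w{\left(v,L \right)} = - v + L = L - v$)
$w{\left(n{\left(4,-5 \right)},-17 \right)} \left(0 - 34\right) = \left(-17 - -5\right) \left(0 - 34\right) = \left(-17 + 5\right) \left(-34\right) = \left(-12\right) \left(-34\right) = 408$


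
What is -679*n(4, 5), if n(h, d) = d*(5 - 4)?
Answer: -3395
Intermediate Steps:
n(h, d) = d (n(h, d) = d*1 = d)
-679*n(4, 5) = -679*5 = -3395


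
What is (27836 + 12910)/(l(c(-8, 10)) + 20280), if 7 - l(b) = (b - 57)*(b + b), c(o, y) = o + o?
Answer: 40746/17951 ≈ 2.2698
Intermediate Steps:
c(o, y) = 2*o
l(b) = 7 - 2*b*(-57 + b) (l(b) = 7 - (b - 57)*(b + b) = 7 - (-57 + b)*2*b = 7 - 2*b*(-57 + b))
(27836 + 12910)/(l(c(-8, 10)) + 20280) = (27836 + 12910)/((7 - 2*(2*(-8))**2 + 114*(2*(-8))) + 20280) = 40746/((7 - 2*(-16)**2 + 114*(-16)) + 20280) = 40746/((7 - 2*256 - 1824) + 20280) = 40746/((7 - 512 - 1824) + 20280) = 40746/(-2329 + 20280) = 40746/17951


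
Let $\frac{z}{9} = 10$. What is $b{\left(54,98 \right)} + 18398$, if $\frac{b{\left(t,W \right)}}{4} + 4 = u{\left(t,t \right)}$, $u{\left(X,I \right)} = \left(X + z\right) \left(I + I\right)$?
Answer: $80590$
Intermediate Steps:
$z = 90$ ($z = 9 \cdot 10 = 90$)
$u{\left(X,I \right)} = 2 I \left(90 + X\right)$ ($u{\left(X,I \right)} = \left(X + 90\right) \left(I + I\right) = \left(90 + X\right) 2 I = 2 I \left(90 + X\right)$)
$b{\left(t,W \right)} = -16 + 8 t \left(90 + t\right)$ ($b{\left(t,W \right)} = -16 + 4 \cdot 2 t \left(90 + t\right) = -16 + 8 t \left(90 + t\right)$)
$b{\left(54,98 \right)} + 18398 = \left(-16 + 8 \cdot 54 \left(90 + 54\right)\right) + 18398 = \left(-16 + 8 \cdot 54 \cdot 144\right) + 18398 = \left(-16 + 62208\right) + 18398 = 62192 + 18398 = 80590$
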